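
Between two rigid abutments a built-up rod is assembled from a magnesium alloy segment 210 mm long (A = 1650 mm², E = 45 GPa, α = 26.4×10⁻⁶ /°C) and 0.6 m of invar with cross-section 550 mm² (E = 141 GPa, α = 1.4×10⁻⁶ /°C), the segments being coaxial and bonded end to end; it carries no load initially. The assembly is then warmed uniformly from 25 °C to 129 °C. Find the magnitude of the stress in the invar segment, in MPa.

σ ≈ 114 MPa (compressive)

If the supports were absent, the total length change would be Σ αᵢΔT Lᵢ = 26.4×10⁻⁶×104×210 + 1.4×10⁻⁶×104×600 = 0.6639 mm.
Since the ends are fixed, an axial force P builds up, equal in every segment, with P · Σ Lᵢ/(AᵢEᵢ) = δ_free.
Σ Lᵢ/(AᵢEᵢ) = 210/(1650×45×10³) + 600/(550×141×10³) = 1.057×10⁻⁵ mm/N.
P = 0.6639 / 1.057×10⁻⁵ = 62840 N = 62.84 kN, compressive.
σ_{invar} = P / A = 62840 / 550 = 114.3 MPa.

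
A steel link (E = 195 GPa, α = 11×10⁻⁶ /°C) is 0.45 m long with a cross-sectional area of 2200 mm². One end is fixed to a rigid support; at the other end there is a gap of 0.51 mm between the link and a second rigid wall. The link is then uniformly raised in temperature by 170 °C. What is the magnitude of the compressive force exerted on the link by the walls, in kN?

Unrestrained expansion: δ_free = αΔT L = 11×10⁻⁶ × 170 × 450 = 0.8415 mm.
This exceeds the 0.51 mm gap, so the wall pushes back. The portion of expansion that must be recovered elastically is δ_free − gap = 0.8415 − 0.51 = 0.3315 mm.
That suppressed elongation corresponds to σ = E·Δ/L = 195×10³ × 0.3315/450 = 143.6 MPa.
Force on the wall = σA = 143.6 × 2200 mm² = 316 kN.

P ≈ 316 kN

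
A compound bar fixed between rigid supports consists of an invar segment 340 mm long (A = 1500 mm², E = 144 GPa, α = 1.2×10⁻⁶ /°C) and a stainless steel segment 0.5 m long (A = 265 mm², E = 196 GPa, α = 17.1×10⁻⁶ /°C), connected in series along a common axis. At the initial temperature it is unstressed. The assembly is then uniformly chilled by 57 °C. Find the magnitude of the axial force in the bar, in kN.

Free thermal contraction of the whole bar: Σ αᵢΔT Lᵢ = 1.2×10⁻⁶×57×340 + 17.1×10⁻⁶×57×500 = 0.5106 mm.
Since the ends are fixed, an axial force P builds up, equal in every segment, with P · Σ Lᵢ/(AᵢEᵢ) = δ_free.
The series flexibility is Σ Lᵢ/(AᵢEᵢ) = 340/(1500×144×10³) + 500/(265×196×10³) = 1.12×10⁻⁵ mm/N.
P = 0.5106 / 1.12×10⁻⁵ = 45590 N = 45.59 kN, tensile.

P ≈ 45.6 kN (tensile)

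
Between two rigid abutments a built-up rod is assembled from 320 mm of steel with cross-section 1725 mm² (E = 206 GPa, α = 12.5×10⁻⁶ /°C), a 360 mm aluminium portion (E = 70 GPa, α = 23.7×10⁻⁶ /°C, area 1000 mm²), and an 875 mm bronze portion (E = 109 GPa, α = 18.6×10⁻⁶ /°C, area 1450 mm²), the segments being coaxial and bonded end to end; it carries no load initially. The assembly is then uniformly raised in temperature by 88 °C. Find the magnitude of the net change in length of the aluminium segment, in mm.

Free thermal expansion of the whole bar: Σ αᵢΔT Lᵢ = 12.5×10⁻⁶×88×320 + 23.7×10⁻⁶×88×360 + 18.6×10⁻⁶×88×875 = 2.535 mm.
The walls prevent any net length change, so an axial force P (same in every segment) develops. Compatibility: P · Σ Lᵢ/(AᵢEᵢ) = δ_free.
Σ Lᵢ/(AᵢEᵢ) = 320/(1725×206×10³) + 360/(1000×70×10³) + 875/(1450×109×10³) = 1.158×10⁻⁵ mm/N.
P = 2.535 / 1.158×10⁻⁵ = 218900 N = 218.9 kN, compressive.
For the aluminium segment, free thermal change = 23.7×10⁻⁶×88×360 = 0.7508 mm and elastic change from P = 218900×360/(1000×70×10³) = 1.126 mm; these oppose, so the net change is 0.375 mm (segment shortens).

|ΔL| ≈ 0.375 mm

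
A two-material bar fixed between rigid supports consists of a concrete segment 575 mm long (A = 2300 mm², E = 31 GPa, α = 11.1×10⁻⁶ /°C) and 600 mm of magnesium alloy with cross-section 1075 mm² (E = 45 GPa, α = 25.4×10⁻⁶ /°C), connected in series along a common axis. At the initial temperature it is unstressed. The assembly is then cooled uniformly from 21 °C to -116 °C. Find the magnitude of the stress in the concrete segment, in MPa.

σ ≈ 62.9 MPa (tensile)

With the walls removed the bar would change length by δ_free = Σ αᵢΔT Lᵢ = 11.1×10⁻⁶×137×575 + 25.4×10⁻⁶×137×600 = 2.962 mm.
Since the ends are fixed, an axial force P builds up, equal in every segment, with P · Σ Lᵢ/(AᵢEᵢ) = δ_free.
The series flexibility is Σ Lᵢ/(AᵢEᵢ) = 575/(2300×31×10³) + 600/(1075×45×10³) = 2.047×10⁻⁵ mm/N.
P = 2.962 / 2.047×10⁻⁵ = 144700 N = 144.7 kN, tensile.
σ_{concrete} = P / A = 144700 / 2300 = 62.93 MPa.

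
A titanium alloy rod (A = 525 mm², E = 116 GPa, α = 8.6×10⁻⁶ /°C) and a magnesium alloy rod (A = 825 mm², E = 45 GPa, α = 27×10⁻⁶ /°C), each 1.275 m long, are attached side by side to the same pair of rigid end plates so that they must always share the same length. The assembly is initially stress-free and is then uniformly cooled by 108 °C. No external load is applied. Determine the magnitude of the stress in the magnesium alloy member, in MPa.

Both members must finish at the same length. With the larger α, the magnesium alloy tends to over-contract; the plates restrain it, putting the magnesium alloy in tension and the titanium alloy in compression. With no external load the two internal forces are equal and opposite, magnitude P.
Compatibility of the two members (thermal + elastic change equal): (α₁ − α₂)ΔT = P·[1/(A₁E₁) + 1/(A₂E₂)].
|α₁ − α₂|·ΔT = 18.4×10⁻⁶ × 108 = 0.001987.
1/(A₁E₁) + 1/(A₂E₂) = 1/(525×116×10³) + 1/(825×45×10³) = 4.336×10⁻⁸ N⁻¹.
P = 0.001987 / 4.336×10⁻⁸ = 45830 N = 45.83 kN.
σ_{magnesium alloy} = P/A₂ = 45830/825 = 55.56 MPa, tensile.

σ ≈ 55.6 MPa (tensile)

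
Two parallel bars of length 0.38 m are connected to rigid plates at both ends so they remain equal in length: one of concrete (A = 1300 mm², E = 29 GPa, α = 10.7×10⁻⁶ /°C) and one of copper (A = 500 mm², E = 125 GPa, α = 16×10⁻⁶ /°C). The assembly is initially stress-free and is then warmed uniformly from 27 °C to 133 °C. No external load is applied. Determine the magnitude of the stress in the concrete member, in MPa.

Both members must finish at the same length. With the larger α, the copper tends to over-expand; the plates restrain it, putting the copper in compression and the concrete in tension. With no external load the two internal forces are equal and opposite, magnitude P.
Setting the final lengths equal and cancelling L: (α₁ − α₂)ΔT = P/(A₁E₁) + P/(A₂E₂).
|α₁ − α₂|·ΔT = 5.3×10⁻⁶ × 106 = 0.0005618.
1/(A₁E₁) + 1/(A₂E₂) = 1/(1300×29×10³) + 1/(500×125×10³) = 4.253×10⁻⁸ N⁻¹.
P = 0.0005618 / 4.253×10⁻⁸ = 13210 N = 13.21 kN.
σ_{concrete} = P/A₁ = 13210/1300 = 10.16 MPa, tensile.

σ ≈ 10.2 MPa (tensile)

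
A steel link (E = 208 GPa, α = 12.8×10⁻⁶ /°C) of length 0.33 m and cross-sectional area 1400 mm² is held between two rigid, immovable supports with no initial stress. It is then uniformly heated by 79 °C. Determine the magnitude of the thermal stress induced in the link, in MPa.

σ ≈ 210 MPa (compressive)

With length fixed, the mechanical strain must cancel the thermal strain αΔT = 12.8×10⁻⁶ × 79 = 1011.2×10⁻⁶.
σ = EαΔT = 208×10³ × 12.8×10⁻⁶ × 79 = 210.3 MPa (compressive; the link is trying to expand).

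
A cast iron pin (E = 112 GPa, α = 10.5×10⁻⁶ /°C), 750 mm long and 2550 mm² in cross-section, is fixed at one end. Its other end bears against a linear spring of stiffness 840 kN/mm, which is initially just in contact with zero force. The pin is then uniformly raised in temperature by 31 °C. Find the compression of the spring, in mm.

If the spring were absent the pin would lengthen by αΔT L = 10.5×10⁻⁶ × 31 × 750 = 0.2441 mm.
With a force P in the spring, the elastic change of the pin is PL/(AE) and that of the spring is P/k; compatibility requires their sum to equal δ_free.
P [ L/(AE) + 1/k ] = δ_free → P [ 750/(2550×112×10³) + 1/(840×10³) ] = 0.2441.
P = 0.2441 / 3.817×10⁻⁶ = 63970 N.
Spring compression = P/k = 63970/(840×10³) = 0.07615 mm.

δ ≈ 0.0761 mm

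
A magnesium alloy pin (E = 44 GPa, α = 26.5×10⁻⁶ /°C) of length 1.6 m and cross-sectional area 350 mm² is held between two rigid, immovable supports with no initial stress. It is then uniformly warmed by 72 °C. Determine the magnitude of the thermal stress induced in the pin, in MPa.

σ ≈ 84 MPa (compressive)

Because both ends are immovable the net strain is zero, and the suppressed thermal strain is αΔT = 26.5×10⁻⁶ × 72 = 1908×10⁻⁶.
σ = EαΔT = 44×10³ × 26.5×10⁻⁶ × 72 = 83.95 MPa (compressive; the pin is trying to expand).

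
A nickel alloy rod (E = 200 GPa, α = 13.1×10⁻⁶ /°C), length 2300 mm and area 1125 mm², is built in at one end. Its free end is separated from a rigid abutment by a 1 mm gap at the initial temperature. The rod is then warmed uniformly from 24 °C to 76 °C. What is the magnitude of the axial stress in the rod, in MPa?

σ ≈ 49.3 MPa (compressive)

If the wall were absent the rod would grow by αΔT L = 13.1×10⁻⁶ × 52 × 2300 = 1.567 mm.
The gap closes (δ_free > 1 mm) and the wall then resists a further 1.567 − 1 = 0.5668 mm of expansion.
Compatibility: PL/(AE) = 0.5668 mm, so σ = P/A = E × (0.5668/2300) = 49.28 MPa.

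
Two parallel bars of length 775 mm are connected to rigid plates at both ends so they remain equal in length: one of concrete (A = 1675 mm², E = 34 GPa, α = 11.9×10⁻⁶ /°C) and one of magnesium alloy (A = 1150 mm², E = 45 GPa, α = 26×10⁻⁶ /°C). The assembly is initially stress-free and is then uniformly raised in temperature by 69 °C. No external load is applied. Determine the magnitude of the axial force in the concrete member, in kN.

P ≈ 26.4 kN (tensile in the concrete)

The magnesium alloy has the larger α, so on heating it would change length more than the concrete if both were free. The rigid plates force a common final length, so the magnesium alloy is put into compression and the concrete into tension, with equal and opposite forces P (no external load).
Compatibility of the two members (thermal + elastic change equal): (α₁ − α₂)ΔT = P·[1/(A₁E₁) + 1/(A₂E₂)].
|α₁ − α₂|·ΔT = 14.1×10⁻⁶ × 69 = 0.0009729.
1/(A₁E₁) + 1/(A₂E₂) = 1/(1675×34×10³) + 1/(1150×45×10³) = 3.688×10⁻⁸ N⁻¹.
P = 0.0009729 / 3.688×10⁻⁸ = 26380 N = 26.38 kN.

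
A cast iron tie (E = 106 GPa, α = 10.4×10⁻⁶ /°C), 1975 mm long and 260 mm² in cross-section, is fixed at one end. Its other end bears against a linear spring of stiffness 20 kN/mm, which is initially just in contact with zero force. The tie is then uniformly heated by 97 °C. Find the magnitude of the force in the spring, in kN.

P ≈ 16.4 kN

If the spring were absent the tie would lengthen by αΔT L = 10.4×10⁻⁶ × 97 × 1975 = 1.992 mm.
With a force P in the spring, the elastic change of the tie is PL/(AE) and that of the spring is P/k; compatibility requires their sum to equal δ_free.
So P = δ_free / [L/(AE) + 1/k] = 1.992 / [ 1975/(260×106×10³) + 1/(20×10³) ].
P = 1.992 / 0.0001217 = 16380 N.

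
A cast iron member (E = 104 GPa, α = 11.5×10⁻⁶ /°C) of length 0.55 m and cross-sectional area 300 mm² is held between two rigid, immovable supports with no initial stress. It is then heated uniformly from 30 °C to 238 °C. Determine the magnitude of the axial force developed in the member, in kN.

P ≈ 74.6 kN (compressive)

With zero net strain, σ = E·αΔT = 104 GPa × 11.5×10⁻⁶ × 208 = 248.8 MPa.
Axial force P = σA = 248.8 × 300 = 74630 N = 74.63 kN, compressive.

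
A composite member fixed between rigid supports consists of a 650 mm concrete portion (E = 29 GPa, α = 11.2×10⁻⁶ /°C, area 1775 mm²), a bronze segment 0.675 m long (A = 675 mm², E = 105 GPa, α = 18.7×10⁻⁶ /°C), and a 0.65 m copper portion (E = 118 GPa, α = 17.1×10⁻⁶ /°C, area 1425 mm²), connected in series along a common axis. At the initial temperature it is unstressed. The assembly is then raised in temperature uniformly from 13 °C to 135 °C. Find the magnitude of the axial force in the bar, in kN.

Free thermal expansion of the whole bar: Σ αᵢΔT Lᵢ = 11.2×10⁻⁶×122×650 + 18.7×10⁻⁶×122×675 + 17.1×10⁻⁶×122×650 = 3.784 mm.
The rigid supports impose zero overall length change; the single axial force P common to all segments must satisfy P Σ Lᵢ/(AᵢEᵢ) = δ_free.
Σ Lᵢ/(AᵢEᵢ) = 650/(1775×29×10³) + 675/(675×105×10³) + 650/(1425×118×10³) = 2.602×10⁻⁵ mm/N.
P = 3.784 / 2.602×10⁻⁵ = 145400 N = 145.4 kN, compressive.

P ≈ 145 kN (compressive)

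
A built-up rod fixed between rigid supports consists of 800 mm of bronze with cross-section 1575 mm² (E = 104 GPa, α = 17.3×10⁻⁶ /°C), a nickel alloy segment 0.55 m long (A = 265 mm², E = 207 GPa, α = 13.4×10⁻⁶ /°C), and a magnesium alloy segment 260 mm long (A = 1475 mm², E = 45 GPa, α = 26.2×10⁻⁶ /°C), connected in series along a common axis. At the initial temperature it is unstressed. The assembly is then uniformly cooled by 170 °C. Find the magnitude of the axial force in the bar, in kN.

Free thermal contraction of the whole bar: Σ αᵢΔT Lᵢ = 17.3×10⁻⁶×170×800 + 13.4×10⁻⁶×170×550 + 26.2×10⁻⁶×170×260 = 4.764 mm.
The walls prevent any net length change, so an axial force P (same in every segment) develops. Compatibility: P · Σ Lᵢ/(AᵢEᵢ) = δ_free.
The series flexibility is Σ Lᵢ/(AᵢEᵢ) = 800/(1575×104×10³) + 550/(265×207×10³) + 260/(1475×45×10³) = 1.883×10⁻⁵ mm/N.
Hence P = δ_free / Σ(L/AE) = 4.764/1.883×10⁻⁵ = 253 kN (tensile).

P ≈ 253 kN (tensile)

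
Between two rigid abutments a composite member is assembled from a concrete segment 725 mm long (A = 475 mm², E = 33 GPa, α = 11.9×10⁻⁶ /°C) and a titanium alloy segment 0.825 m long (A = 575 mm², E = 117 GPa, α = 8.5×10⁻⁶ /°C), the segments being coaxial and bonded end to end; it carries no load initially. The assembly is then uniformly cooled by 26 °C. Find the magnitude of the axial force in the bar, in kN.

P ≈ 6.95 kN (tensile)

Free thermal contraction of the whole bar: Σ αᵢΔT Lᵢ = 11.9×10⁻⁶×26×725 + 8.5×10⁻⁶×26×825 = 0.4066 mm.
The walls prevent any net length change, so an axial force P (same in every segment) develops. Compatibility: P · Σ Lᵢ/(AᵢEᵢ) = δ_free.
The series flexibility is Σ Lᵢ/(AᵢEᵢ) = 725/(475×33×10³) + 825/(575×117×10³) = 5.852×10⁻⁵ mm/N.
P = 0.4066 / 5.852×10⁻⁵ = 6949 N = 6.949 kN, tensile.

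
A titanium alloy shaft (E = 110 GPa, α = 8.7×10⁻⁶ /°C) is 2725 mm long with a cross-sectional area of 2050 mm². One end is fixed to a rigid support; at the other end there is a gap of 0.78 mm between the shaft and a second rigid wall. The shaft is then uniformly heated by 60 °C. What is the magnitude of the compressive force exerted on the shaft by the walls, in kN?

Unrestrained expansion: δ_free = αΔT L = 8.7×10⁻⁶ × 60 × 2725 = 1.422 mm.
This exceeds the 0.78 mm gap, so the wall pushes back. The portion of expansion that must be recovered elastically is δ_free − gap = 1.422 − 0.78 = 0.6424 mm.
Compatibility: PL/(AE) = 0.6424 mm, so σ = P/A = E × (0.6424/2725) = 25.93 MPa.
P = σA = 25.93 × 2050 = 53.16 kN.

P ≈ 53.2 kN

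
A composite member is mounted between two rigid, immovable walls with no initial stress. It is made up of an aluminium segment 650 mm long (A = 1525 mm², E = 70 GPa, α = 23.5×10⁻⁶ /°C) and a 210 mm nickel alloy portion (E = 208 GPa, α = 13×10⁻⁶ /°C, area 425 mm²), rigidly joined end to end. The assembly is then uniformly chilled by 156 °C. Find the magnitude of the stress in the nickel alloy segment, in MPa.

σ ≈ 781 MPa (tensile)

If the supports were absent, the total length change would be Σ αᵢΔT Lᵢ = 23.5×10⁻⁶×156×650 + 13×10⁻⁶×156×210 = 2.809 mm.
Since the ends are fixed, an axial force P builds up, equal in every segment, with P · Σ Lᵢ/(AᵢEᵢ) = δ_free.
The series flexibility is Σ Lᵢ/(AᵢEᵢ) = 650/(1525×70×10³) + 210/(425×208×10³) = 8.465×10⁻⁶ mm/N.
P = 2.809 / 8.465×10⁻⁶ = 331800 N = 331.8 kN, tensile.
σ_{nickel alloy} = P / A = 331800 / 425 = 780.8 MPa.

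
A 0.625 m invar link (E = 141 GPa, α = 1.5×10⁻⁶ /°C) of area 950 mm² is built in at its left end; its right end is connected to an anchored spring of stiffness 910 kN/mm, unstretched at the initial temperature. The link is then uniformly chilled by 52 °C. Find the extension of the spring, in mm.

δ ≈ 0.00929 mm

The unrestrained thermal change is αΔT L = 1.5×10⁻⁶ × 52 × 625 = 0.04875 mm.
Let P be the tensile force in the spring. The link extends elastically by PL/(AE) and the spring stretches by P/k; together these equal δ_free.
P [ L/(AE) + 1/k ] = δ_free → P [ 625/(950×141×10³) + 1/(910×10³) ] = 0.04875.
P = 0.04875 / 5.765×10⁻⁶ = 8456 N.
Spring extension = P/k = 8456/(910×10³) = 0.009293 mm.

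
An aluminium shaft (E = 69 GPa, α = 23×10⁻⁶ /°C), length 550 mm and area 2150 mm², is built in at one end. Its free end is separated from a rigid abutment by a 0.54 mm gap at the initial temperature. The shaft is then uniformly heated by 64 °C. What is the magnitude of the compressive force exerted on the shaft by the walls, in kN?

Free thermal elongation = αΔT L = 23×10⁻⁶ × 64 × 550 = 0.8096 mm.
This exceeds the 0.54 mm gap, so the wall pushes back. The portion of expansion that must be recovered elastically is δ_free − gap = 0.8096 − 0.54 = 0.2696 mm.
So σ = E(δ_free − g)/L = 69×10³ × 0.2696/550 = 33.82 MPa.
P = σA = 33.82 × 2150 = 72.72 kN.

P ≈ 72.7 kN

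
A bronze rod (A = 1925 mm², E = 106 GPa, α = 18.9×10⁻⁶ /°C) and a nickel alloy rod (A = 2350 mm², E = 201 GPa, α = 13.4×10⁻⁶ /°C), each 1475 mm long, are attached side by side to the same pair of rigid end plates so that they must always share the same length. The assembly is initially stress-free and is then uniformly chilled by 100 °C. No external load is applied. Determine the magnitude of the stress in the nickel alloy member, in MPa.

The bronze has the larger α, so on cooling it would change length more than the nickel alloy if both were free. The rigid plates force a common final length, so the bronze is put into tension and the nickel alloy into compression, with equal and opposite forces P (no external load).
Compatibility of the two members (thermal + elastic change equal): (α₁ − α₂)ΔT = P·[1/(A₁E₁) + 1/(A₂E₂)].
|α₁ − α₂|·ΔT = 5.5×10⁻⁶ × 100 = 0.00055.
1/(A₁E₁) + 1/(A₂E₂) = 1/(1925×106×10³) + 1/(2350×201×10³) = 7.018×10⁻⁹ N⁻¹.
P = 0.00055 / 7.018×10⁻⁹ = 78370 N = 78.37 kN.
σ_{nickel alloy} = P/A₂ = 78370/2350 = 33.35 MPa, compressive.

σ ≈ 33.3 MPa (compressive)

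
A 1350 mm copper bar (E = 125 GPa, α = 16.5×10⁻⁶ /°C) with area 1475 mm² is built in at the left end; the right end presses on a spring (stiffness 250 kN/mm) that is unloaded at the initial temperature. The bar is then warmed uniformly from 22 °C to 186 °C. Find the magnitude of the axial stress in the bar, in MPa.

σ ≈ 219 MPa (compressive)

The unrestrained thermal change is αΔT L = 16.5×10⁻⁶ × 164 × 1350 = 3.653 mm.
With a force P in the spring, the elastic change of the bar is PL/(AE) and that of the spring is P/k; compatibility requires their sum to equal δ_free.
P [ L/(AE) + 1/k ] = δ_free → P [ 1350/(1475×125×10³) + 1/(250×10³) ] = 3.653.
P = 3.653 / 1.132×10⁻⁵ = 322700 N.
σ = P/A = 322700/1475 = 218.7 MPa.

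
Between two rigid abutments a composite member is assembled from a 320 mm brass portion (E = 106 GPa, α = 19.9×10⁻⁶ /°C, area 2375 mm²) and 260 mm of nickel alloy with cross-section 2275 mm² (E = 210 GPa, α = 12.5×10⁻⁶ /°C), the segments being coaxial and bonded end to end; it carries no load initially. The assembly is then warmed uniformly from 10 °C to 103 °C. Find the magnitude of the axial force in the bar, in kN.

P ≈ 493 kN (compressive)

If the supports were absent, the total length change would be Σ αᵢΔT Lᵢ = 19.9×10⁻⁶×93×320 + 12.5×10⁻⁶×93×260 = 0.8945 mm.
The rigid supports impose zero overall length change; the single axial force P common to all segments must satisfy P Σ Lᵢ/(AᵢEᵢ) = δ_free.
Σ Lᵢ/(AᵢEᵢ) = 320/(2375×106×10³) + 260/(2275×210×10³) = 1.815×10⁻⁶ mm/N.
Hence P = δ_free / Σ(L/AE) = 0.8945/1.815×10⁻⁶ = 492.7 kN (compressive).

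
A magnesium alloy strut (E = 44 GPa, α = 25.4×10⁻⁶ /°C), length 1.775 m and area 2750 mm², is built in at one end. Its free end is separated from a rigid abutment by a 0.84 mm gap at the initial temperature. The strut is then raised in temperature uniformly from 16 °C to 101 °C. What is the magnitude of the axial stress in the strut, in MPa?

σ ≈ 74.2 MPa (compressive)

If the wall were absent the strut would grow by αΔT L = 25.4×10⁻⁶ × 85 × 1775 = 3.832 mm.
After closing the 0.84 mm clearance, 3.832 − 0.84 = 2.992 mm of expansion remains to be suppressed by the wall.
That suppressed elongation corresponds to σ = E·Δ/L = 44×10³ × 2.992/1775 = 74.17 MPa.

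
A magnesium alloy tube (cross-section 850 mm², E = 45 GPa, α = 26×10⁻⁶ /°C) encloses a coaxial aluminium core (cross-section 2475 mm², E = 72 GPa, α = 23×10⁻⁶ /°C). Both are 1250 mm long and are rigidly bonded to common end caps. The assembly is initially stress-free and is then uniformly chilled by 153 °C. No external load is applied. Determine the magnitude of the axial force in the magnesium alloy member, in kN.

P ≈ 14.5 kN (tensile in the magnesium alloy)

Equilibrium of a rigid end plate with no external load gives equal and opposite internal forces ±P in the two members. Since α_{magnesium alloy} > α_{aluminium}, cooling drives the magnesium alloy into tension and the aluminium into compression.
Equating the net (thermal + elastic) strains gives |α₁ − α₂|·ΔT = P·[1/(A₁E₁) + 1/(A₂E₂)].
|α₁ − α₂|·ΔT = 3×10⁻⁶ × 153 = 0.000459.
1/(A₁E₁) + 1/(A₂E₂) = 1/(850×45×10³) + 1/(2475×72×10³) = 3.176×10⁻⁸ N⁻¹.
P = 0.000459 / 3.176×10⁻⁸ = 14450 N = 14.45 kN.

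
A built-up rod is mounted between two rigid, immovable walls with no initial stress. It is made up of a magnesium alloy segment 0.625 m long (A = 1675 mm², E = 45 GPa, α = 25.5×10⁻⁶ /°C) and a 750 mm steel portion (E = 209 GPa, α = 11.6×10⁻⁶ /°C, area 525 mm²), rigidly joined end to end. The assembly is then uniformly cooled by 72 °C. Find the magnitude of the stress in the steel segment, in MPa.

If the supports were absent, the total length change would be Σ αᵢΔT Lᵢ = 25.5×10⁻⁶×72×625 + 11.6×10⁻⁶×72×750 = 1.774 mm.
The rigid supports impose zero overall length change; the single axial force P common to all segments must satisfy P Σ Lᵢ/(AᵢEᵢ) = δ_free.
Σ Lᵢ/(AᵢEᵢ) = 625/(1675×45×10³) + 750/(525×209×10³) = 1.513×10⁻⁵ mm/N.
P = 1.774 / 1.513×10⁻⁵ = 117300 N = 117.3 kN, tensile.
σ_{steel} = P / A = 117300 / 525 = 223.4 MPa.

σ ≈ 223 MPa (tensile)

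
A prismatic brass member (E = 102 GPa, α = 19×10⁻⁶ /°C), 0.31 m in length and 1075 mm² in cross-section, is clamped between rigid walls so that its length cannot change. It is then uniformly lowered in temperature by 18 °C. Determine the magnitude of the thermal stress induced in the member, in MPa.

The supports are rigid, so the total axial strain is zero. The restrained thermal strain is ε = αΔT = 19×10⁻⁶ × 18 = 342×10⁻⁶.
σ = EαΔT = 102×10³ × 19×10⁻⁶ × 18 = 34.88 MPa (tensile; the member is trying to contract).

σ ≈ 34.9 MPa (tensile)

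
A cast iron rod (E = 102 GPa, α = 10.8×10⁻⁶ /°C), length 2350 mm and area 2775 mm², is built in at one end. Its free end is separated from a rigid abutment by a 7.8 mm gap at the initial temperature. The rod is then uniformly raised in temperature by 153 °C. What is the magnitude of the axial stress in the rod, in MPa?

σ ≈ 0 MPa

Free thermal elongation = αΔT L = 10.8×10⁻⁶ × 153 × 2350 = 3.883 mm.
Since δ_free = 3.88 mm is less than the 7.8 mm gap, the rod never touches the wall. No axial force develops.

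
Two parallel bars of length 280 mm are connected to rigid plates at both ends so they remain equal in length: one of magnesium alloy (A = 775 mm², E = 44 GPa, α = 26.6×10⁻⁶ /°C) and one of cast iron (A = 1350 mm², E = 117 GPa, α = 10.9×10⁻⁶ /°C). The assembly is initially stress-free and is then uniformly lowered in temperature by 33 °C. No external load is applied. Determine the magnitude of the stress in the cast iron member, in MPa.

Equilibrium of a rigid end plate with no external load gives equal and opposite internal forces ±P in the two members. Since α_{magnesium alloy} > α_{cast iron}, cooling drives the magnesium alloy into tension and the cast iron into compression.
Equating the net (thermal + elastic) strains gives |α₁ − α₂|·ΔT = P·[1/(A₁E₁) + 1/(A₂E₂)].
|α₁ − α₂|·ΔT = 15.7×10⁻⁶ × 33 = 0.0005181.
1/(A₁E₁) + 1/(A₂E₂) = 1/(775×44×10³) + 1/(1350×117×10³) = 3.566×10⁻⁸ N⁻¹.
So P = 0.0005181 / 3.566×10⁻⁸ = 14.53 kN.
σ_{cast iron} = P/A₂ = 14530/1350 = 10.76 MPa, compressive.

σ ≈ 10.8 MPa (compressive)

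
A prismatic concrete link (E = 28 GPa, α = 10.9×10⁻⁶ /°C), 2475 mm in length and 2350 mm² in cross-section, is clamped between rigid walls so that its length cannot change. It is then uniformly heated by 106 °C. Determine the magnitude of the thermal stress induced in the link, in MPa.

σ ≈ 32.4 MPa (compressive)

The supports are rigid, so the total axial strain is zero. The restrained thermal strain is ε = αΔT = 10.9×10⁻⁶ × 106 = 1155.4×10⁻⁶.
Hence σ = E·αΔT = 28×10³ × 1155.4×10⁻⁶ = 32.35 MPa, compressive.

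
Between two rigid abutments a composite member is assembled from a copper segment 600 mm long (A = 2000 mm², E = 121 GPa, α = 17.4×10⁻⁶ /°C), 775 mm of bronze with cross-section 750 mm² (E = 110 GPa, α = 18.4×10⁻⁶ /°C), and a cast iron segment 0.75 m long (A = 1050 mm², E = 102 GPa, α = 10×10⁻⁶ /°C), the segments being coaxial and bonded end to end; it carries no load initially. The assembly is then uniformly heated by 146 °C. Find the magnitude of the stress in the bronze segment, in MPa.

With the walls removed the bar would change length by δ_free = Σ αᵢΔT Lᵢ = 17.4×10⁻⁶×146×600 + 18.4×10⁻⁶×146×775 + 10×10⁻⁶×146×750 = 4.701 mm.
The walls prevent any net length change, so an axial force P (same in every segment) develops. Compatibility: P · Σ Lᵢ/(AᵢEᵢ) = δ_free.
The series flexibility is Σ Lᵢ/(AᵢEᵢ) = 600/(2000×121×10³) + 775/(750×110×10³) + 750/(1050×102×10³) = 1.888×10⁻⁵ mm/N.
So P = 4.701 / 1.888×10⁻⁵ = 249.1 kN, compressive.
σ_{bronze} = P / A = 249100 / 750 = 332.1 MPa.

σ ≈ 332 MPa (compressive)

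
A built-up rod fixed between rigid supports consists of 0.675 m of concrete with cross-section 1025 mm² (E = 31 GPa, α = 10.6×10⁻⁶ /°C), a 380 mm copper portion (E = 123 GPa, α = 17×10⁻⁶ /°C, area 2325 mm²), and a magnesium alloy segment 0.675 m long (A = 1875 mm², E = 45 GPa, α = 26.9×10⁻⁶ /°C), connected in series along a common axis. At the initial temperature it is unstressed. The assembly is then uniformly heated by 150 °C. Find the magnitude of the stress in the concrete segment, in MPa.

σ ≈ 152 MPa (compressive)

Free thermal expansion of the whole bar: Σ αᵢΔT Lᵢ = 10.6×10⁻⁶×150×675 + 17×10⁻⁶×150×380 + 26.9×10⁻⁶×150×675 = 4.766 mm.
Since the ends are fixed, an axial force P builds up, equal in every segment, with P · Σ Lᵢ/(AᵢEᵢ) = δ_free.
Σ Lᵢ/(AᵢEᵢ) = 675/(1025×31×10³) + 380/(2325×123×10³) + 675/(1875×45×10³) = 3.057×10⁻⁵ mm/N.
Hence P = δ_free / Σ(L/AE) = 4.766/3.057×10⁻⁵ = 155.9 kN (compressive).
σ_{concrete} = P / A = 155900 / 1025 = 152.1 MPa.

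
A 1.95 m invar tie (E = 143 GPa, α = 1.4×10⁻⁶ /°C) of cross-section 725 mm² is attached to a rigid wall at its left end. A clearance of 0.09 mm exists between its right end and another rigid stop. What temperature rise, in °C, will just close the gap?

ΔT ≈ 33 °C

Contact occurs when the free expansion equals the gap: αΔT L = 0.09 mm.
So ΔT = g/(αL) = 0.09/(1.4×10⁻⁶ × 1950) = 32.97 °C.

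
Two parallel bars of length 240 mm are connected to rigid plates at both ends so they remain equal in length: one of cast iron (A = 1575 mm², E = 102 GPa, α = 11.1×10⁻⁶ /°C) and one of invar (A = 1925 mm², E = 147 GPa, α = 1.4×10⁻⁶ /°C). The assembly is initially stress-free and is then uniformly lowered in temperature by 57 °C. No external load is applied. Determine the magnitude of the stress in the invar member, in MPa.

Equilibrium of a rigid end plate with no external load gives equal and opposite internal forces ±P in the two members. Since α_{cast iron} > α_{invar}, cooling drives the cast iron into tension and the invar into compression.
Compatibility of the two members (thermal + elastic change equal): (α₁ − α₂)ΔT = P·[1/(A₁E₁) + 1/(A₂E₂)].
|α₁ − α₂|·ΔT = 9.7×10⁻⁶ × 57 = 0.0005529.
1/(A₁E₁) + 1/(A₂E₂) = 1/(1575×102×10³) + 1/(1925×147×10³) = 9.759×10⁻⁹ N⁻¹.
So P = 0.0005529 / 9.759×10⁻⁹ = 56.66 kN.
σ_{invar} = P/A₂ = 56660/1925 = 29.43 MPa, compressive.

σ ≈ 29.4 MPa (compressive)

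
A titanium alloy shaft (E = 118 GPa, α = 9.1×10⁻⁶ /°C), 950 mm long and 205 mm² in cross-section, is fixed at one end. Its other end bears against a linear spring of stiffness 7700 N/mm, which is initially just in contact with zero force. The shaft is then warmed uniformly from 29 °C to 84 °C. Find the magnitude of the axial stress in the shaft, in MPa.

σ ≈ 13.7 MPa (compressive)

The unrestrained thermal change is αΔT L = 9.1×10⁻⁶ × 55 × 950 = 0.4755 mm.
Let P be the compressive force at the spring. The shaft shortens elastically by PL/(AE) and the spring compresses by P/k; together these equal δ_free.
P [ L/(AE) + 1/k ] = δ_free → P [ 950/(205×118×10³) + 1/(7700) ] = 0.4755.
P = 0.4755 / 0.0001691 = 2811 N.
σ = P/A = 2811/205 = 13.71 MPa.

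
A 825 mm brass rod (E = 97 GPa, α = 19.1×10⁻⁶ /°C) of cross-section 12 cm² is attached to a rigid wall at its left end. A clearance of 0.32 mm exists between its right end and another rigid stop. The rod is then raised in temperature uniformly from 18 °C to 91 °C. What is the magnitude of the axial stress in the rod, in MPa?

Free thermal elongation = αΔT L = 19.1×10⁻⁶ × 73 × 825 = 1.15 mm.
This exceeds the 0.32 mm gap, so the wall pushes back. The portion of expansion that must be recovered elastically is δ_free − gap = 1.15 − 0.32 = 0.8303 mm.
That suppressed elongation corresponds to σ = E·Δ/L = 97×10³ × 0.8303/825 = 97.62 MPa.

σ ≈ 97.6 MPa (compressive)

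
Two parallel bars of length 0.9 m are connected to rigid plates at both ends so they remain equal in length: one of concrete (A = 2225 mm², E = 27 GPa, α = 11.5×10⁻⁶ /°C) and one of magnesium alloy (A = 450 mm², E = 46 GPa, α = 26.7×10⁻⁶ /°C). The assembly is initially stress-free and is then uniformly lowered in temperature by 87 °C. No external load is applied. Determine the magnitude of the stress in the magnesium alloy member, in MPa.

The magnesium alloy has the larger α, so on cooling it would change length more than the concrete if both were free. The rigid plates force a common final length, so the magnesium alloy is put into tension and the concrete into compression, with equal and opposite forces P (no external load).
Equating the net (thermal + elastic) strains gives |α₁ − α₂|·ΔT = P·[1/(A₁E₁) + 1/(A₂E₂)].
|α₁ − α₂|·ΔT = 15.2×10⁻⁶ × 87 = 0.001322.
1/(A₁E₁) + 1/(A₂E₂) = 1/(2225×27×10³) + 1/(450×46×10³) = 6.496×10⁻⁸ N⁻¹.
P = 0.001322 / 6.496×10⁻⁸ = 20360 N = 20.36 kN.
σ_{magnesium alloy} = P/A₂ = 20360/450 = 45.24 MPa, tensile.

σ ≈ 45.2 MPa (tensile)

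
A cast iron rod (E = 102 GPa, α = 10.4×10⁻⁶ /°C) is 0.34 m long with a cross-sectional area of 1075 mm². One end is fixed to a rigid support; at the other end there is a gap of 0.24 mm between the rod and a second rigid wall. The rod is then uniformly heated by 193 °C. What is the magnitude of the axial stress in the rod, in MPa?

σ ≈ 133 MPa (compressive)

Unrestrained expansion: δ_free = αΔT L = 10.4×10⁻⁶ × 193 × 340 = 0.6824 mm.
This exceeds the 0.24 mm gap, so the wall pushes back. The portion of expansion that must be recovered elastically is δ_free − gap = 0.6824 − 0.24 = 0.4424 mm.
So σ = E(δ_free − g)/L = 102×10³ × 0.4424/340 = 132.7 MPa.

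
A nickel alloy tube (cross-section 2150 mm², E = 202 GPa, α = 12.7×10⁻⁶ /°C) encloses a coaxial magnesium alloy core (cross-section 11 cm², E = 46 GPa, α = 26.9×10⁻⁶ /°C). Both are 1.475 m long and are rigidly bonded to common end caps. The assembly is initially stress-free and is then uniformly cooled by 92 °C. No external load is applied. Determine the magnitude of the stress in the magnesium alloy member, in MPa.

Both members must finish at the same length. With the larger α, the magnesium alloy tends to over-contract; the plates restrain it, putting the magnesium alloy in tension and the nickel alloy in compression. With no external load the two internal forces are equal and opposite, magnitude P.
Equating the net (thermal + elastic) strains gives |α₁ − α₂|·ΔT = P·[1/(A₁E₁) + 1/(A₂E₂)].
|α₁ − α₂|·ΔT = 14.2×10⁻⁶ × 92 = 0.001306.
1/(A₁E₁) + 1/(A₂E₂) = 1/(2150×202×10³) + 1/(1100×46×10³) = 2.207×10⁻⁸ N⁻¹.
So P = 0.001306 / 2.207×10⁻⁸ = 59.21 kN.
σ_{magnesium alloy} = P/A₂ = 59210/1100 = 53.82 MPa, tensile.

σ ≈ 53.8 MPa (tensile)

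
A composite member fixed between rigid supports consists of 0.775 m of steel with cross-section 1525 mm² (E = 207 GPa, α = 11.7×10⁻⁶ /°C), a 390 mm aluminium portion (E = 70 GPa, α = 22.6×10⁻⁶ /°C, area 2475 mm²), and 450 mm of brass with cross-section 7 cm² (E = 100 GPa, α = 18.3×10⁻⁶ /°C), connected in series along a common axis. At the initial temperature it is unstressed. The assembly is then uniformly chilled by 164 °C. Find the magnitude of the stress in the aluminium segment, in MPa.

σ ≈ 155 MPa (tensile)

With the walls removed the bar would change length by δ_free = Σ αᵢΔT Lᵢ = 11.7×10⁻⁶×164×775 + 22.6×10⁻⁶×164×390 + 18.3×10⁻⁶×164×450 = 4.283 mm.
The rigid supports impose zero overall length change; the single axial force P common to all segments must satisfy P Σ Lᵢ/(AᵢEᵢ) = δ_free.
Σ Lᵢ/(AᵢEᵢ) = 775/(1525×207×10³) + 390/(2475×70×10³) + 450/(700×100×10³) = 1.113×10⁻⁵ mm/N.
Hence P = δ_free / Σ(L/AE) = 4.283/1.113×10⁻⁵ = 384.7 kN (tensile).
σ_{aluminium} = P / A = 384700 / 2475 = 155.4 MPa.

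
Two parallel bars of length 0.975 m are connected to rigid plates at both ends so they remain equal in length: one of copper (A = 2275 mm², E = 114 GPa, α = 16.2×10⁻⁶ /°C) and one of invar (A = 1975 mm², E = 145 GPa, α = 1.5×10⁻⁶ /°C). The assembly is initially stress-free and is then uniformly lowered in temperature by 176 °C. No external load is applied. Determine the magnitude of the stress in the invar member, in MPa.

σ ≈ 178 MPa (compressive)

The copper has the larger α, so on cooling it would change length more than the invar if both were free. The rigid plates force a common final length, so the copper is put into tension and the invar into compression, with equal and opposite forces P (no external load).
Setting the final lengths equal and cancelling L: (α₁ − α₂)ΔT = P/(A₁E₁) + P/(A₂E₂).
|α₁ − α₂|·ΔT = 14.7×10⁻⁶ × 176 = 0.002587.
1/(A₁E₁) + 1/(A₂E₂) = 1/(2275×114×10³) + 1/(1975×145×10³) = 7.348×10⁻⁹ N⁻¹.
So P = 0.002587 / 7.348×10⁻⁹ = 352.1 kN.
σ_{invar} = P/A₂ = 352100/1975 = 178.3 MPa, compressive.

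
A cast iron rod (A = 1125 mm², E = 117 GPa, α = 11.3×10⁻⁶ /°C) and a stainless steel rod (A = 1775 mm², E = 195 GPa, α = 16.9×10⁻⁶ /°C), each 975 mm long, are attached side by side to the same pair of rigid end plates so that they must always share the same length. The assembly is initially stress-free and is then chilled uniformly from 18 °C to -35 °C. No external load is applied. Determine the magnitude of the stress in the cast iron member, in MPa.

σ ≈ 25.2 MPa (compressive)

Equilibrium of a rigid end plate with no external load gives equal and opposite internal forces ±P in the two members. Since α_{stainless steel} > α_{cast iron}, cooling drives the stainless steel into tension and the cast iron into compression.
Setting the final lengths equal and cancelling L: (α₁ − α₂)ΔT = P/(A₁E₁) + P/(A₂E₂).
|α₁ − α₂|·ΔT = 5.6×10⁻⁶ × 53 = 0.0002968.
1/(A₁E₁) + 1/(A₂E₂) = 1/(1125×117×10³) + 1/(1775×195×10³) = 1.049×10⁻⁸ N⁻¹.
So P = 0.0002968 / 1.049×10⁻⁸ = 28.3 kN.
σ_{cast iron} = P/A₁ = 28300/1125 = 25.16 MPa, compressive.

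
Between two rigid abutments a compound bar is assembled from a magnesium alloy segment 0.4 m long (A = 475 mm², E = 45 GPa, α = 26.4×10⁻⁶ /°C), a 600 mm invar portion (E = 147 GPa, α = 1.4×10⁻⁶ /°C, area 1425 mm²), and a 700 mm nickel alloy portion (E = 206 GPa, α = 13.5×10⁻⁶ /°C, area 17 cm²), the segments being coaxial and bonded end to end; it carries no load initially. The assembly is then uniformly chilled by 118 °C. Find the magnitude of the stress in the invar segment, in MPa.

σ ≈ 73.2 MPa (tensile)

If the supports were absent, the total length change would be Σ αᵢΔT Lᵢ = 26.4×10⁻⁶×118×400 + 1.4×10⁻⁶×118×600 + 13.5×10⁻⁶×118×700 = 2.46 mm.
The walls prevent any net length change, so an axial force P (same in every segment) develops. Compatibility: P · Σ Lᵢ/(AᵢEᵢ) = δ_free.
Σ Lᵢ/(AᵢEᵢ) = 400/(475×45×10³) + 600/(1425×147×10³) + 700/(1700×206×10³) = 2.358×10⁻⁵ mm/N.
P = 2.46 / 2.358×10⁻⁵ = 104400 N = 104.4 kN, tensile.
σ_{invar} = P / A = 104400 / 1425 = 73.23 MPa.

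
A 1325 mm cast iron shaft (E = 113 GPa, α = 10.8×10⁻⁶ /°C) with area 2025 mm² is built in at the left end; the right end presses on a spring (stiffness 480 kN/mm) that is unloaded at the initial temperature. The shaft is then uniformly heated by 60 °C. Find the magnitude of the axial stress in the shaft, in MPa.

If the spring were absent the shaft would lengthen by αΔT L = 10.8×10⁻⁶ × 60 × 1325 = 0.8586 mm.
With a force P in the spring, the elastic change of the shaft is PL/(AE) and that of the spring is P/k; compatibility requires their sum to equal δ_free.
So P = δ_free / [L/(AE) + 1/k] = 0.8586 / [ 1325/(2025×113×10³) + 1/(480×10³) ].
P = 0.8586 / 7.874×10⁻⁶ = 109000 N.
σ = P/A = 109000/2025 = 53.85 MPa.

σ ≈ 53.8 MPa (compressive)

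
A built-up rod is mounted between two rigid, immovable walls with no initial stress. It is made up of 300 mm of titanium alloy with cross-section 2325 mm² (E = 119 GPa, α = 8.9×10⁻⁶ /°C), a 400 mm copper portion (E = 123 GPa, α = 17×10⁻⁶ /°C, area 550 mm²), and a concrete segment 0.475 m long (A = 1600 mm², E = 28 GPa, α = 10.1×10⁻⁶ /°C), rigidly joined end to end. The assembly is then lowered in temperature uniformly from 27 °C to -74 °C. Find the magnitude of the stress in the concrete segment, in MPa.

σ ≈ 51.2 MPa (tensile)

If the supports were absent, the total length change would be Σ αᵢΔT Lᵢ = 8.9×10⁻⁶×101×300 + 17×10⁻⁶×101×400 + 10.1×10⁻⁶×101×475 = 1.441 mm.
The rigid supports impose zero overall length change; the single axial force P common to all segments must satisfy P Σ Lᵢ/(AᵢEᵢ) = δ_free.
The series flexibility is Σ Lᵢ/(AᵢEᵢ) = 300/(2325×119×10³) + 400/(550×123×10³) + 475/(1600×28×10³) = 1.76×10⁻⁵ mm/N.
P = 1.441 / 1.76×10⁻⁵ = 81880 N = 81.88 kN, tensile.
σ_{concrete} = P / A = 81880 / 1600 = 51.17 MPa.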